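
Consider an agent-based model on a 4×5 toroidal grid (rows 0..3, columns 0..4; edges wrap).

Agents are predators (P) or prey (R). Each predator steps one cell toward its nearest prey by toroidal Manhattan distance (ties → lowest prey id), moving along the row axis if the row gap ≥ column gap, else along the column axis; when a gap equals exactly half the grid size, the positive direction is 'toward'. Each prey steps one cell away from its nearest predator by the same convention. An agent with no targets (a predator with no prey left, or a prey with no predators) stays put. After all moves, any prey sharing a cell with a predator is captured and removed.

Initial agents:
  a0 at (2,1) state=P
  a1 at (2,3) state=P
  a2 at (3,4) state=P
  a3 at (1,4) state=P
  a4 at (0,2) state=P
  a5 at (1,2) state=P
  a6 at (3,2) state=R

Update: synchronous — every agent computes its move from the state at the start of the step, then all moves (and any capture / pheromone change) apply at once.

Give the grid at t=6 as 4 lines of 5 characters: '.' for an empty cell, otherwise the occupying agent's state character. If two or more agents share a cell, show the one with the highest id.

t=1: a0@(3,1):P a1@(3,3):P a2@(3,3):P a3@(2,4):P a4@(3,2):P a5@(2,2):P
t=2: (unchanged — steady state)

.....
.....
..P.P
.PPP.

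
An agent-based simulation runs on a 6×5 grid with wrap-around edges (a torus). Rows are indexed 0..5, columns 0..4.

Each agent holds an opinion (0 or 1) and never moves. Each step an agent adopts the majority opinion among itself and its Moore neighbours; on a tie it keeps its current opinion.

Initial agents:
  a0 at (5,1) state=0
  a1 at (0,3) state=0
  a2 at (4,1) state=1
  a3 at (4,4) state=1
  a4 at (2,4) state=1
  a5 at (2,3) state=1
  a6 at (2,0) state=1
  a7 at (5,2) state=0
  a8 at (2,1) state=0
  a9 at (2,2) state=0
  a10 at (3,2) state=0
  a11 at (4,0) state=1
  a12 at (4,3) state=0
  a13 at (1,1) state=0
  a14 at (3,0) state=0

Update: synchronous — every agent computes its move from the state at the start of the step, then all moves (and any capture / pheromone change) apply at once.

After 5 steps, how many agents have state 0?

t=1: a0@(5,1):0 a1@(0,3):0 a2@(4,1):0 a3@(4,4):1 a4@(2,4):1 a5@(2,3):1 a6@(2,0):0 a7@(5,2):0 a8@(2,1):0 a9@(2,2):0 a10@(3,2):0 a11@(4,0):1 a12@(4,3):0 a13@(1,1):0 a14@(3,0):1
t=2: (unchanged — steady state)

10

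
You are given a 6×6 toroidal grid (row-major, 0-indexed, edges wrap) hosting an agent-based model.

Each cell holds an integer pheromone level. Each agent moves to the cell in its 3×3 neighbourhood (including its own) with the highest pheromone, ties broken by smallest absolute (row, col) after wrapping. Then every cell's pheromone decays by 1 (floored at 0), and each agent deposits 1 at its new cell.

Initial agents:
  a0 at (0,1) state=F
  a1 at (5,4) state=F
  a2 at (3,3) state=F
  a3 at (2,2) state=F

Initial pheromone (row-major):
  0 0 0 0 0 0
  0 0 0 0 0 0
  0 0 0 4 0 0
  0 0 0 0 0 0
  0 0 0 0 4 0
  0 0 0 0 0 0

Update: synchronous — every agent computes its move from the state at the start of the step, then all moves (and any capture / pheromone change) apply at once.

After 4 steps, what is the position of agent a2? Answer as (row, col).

(2, 3)

t=1: a0@(0,0) a1@(4,4) a2@(2,3) a3@(2,3) | pheromone: 1 0 0 0 0 0 / 0 0 0 0 0 0 / 0 0 0 5 0 0 / 0 0 0 0 0 0 / 0 0 0 0 4 0 / 0 0 0 0 0 0
t=2: a0@(0,0) a1@(4,4) a2@(2,3) a3@(2,3) | pheromone: 1 0 0 0 0 0 / 0 0 0 0 0 0 / 0 0 0 6 0 0 / 0 0 0 0 0 0 / 0 0 0 0 4 0 / 0 0 0 0 0 0
t=3: a0@(0,0) a1@(4,4) a2@(2,3) a3@(2,3) | pheromone: 1 0 0 0 0 0 / 0 0 0 0 0 0 / 0 0 0 7 0 0 / 0 0 0 0 0 0 / 0 0 0 0 4 0 / 0 0 0 0 0 0
t=4: a0@(0,0) a1@(4,4) a2@(2,3) a3@(2,3) | pheromone: 1 0 0 0 0 0 / 0 0 0 0 0 0 / 0 0 0 8 0 0 / 0 0 0 0 0 0 / 0 0 0 0 4 0 / 0 0 0 0 0 0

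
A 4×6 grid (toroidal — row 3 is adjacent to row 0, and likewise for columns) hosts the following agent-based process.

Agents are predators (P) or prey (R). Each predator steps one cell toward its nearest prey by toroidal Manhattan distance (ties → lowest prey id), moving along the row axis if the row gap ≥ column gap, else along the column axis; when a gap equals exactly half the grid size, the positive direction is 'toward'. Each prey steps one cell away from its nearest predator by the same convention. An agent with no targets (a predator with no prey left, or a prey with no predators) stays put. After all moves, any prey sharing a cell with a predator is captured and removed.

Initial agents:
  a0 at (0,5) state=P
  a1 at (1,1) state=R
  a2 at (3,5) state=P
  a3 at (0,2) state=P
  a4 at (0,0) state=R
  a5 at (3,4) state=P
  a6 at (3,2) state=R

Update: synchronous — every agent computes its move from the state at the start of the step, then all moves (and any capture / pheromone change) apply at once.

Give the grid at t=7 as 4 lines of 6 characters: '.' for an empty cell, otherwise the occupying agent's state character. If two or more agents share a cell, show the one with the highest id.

t=1: a0@(0,0):P a1@(2,1):R a2@(0,5):P a3@(3,2):P a4@(0,1):R a5@(3,3):P a6@(2,2):R
t=2: a0@(0,1):P a1@(1,1):R a2@(0,0):P a3@(2,2):P a4@(0,2):R a5@(2,3):P a6@(1,2):R
t=3: a0@(1,1):P a1@(2,1):R a2@(1,0):P a3@(1,2):P a4@(0,3):R a5@(1,3):P a6@(0,2):R
t=4: a0@(2,1):P a1@(3,1):R a2@(2,0):P a3@(0,2):P a4@(3,3):R a5@(0,3):P a6@(3,2):R
t=5: a0@(3,1):P a1@(0,1):R a2@(3,0):P a3@(3,2):P a4@(2,3):R a5@(3,3):P a6@(2,2):R
t=6: a0@(0,1):P a1@(1,1):R a2@(0,0):P a3@(2,2):P a4@(1,3):R a5@(2,3):P a6@(1,2):R
t=7: a0@(1,1):P a1@(2,1):R a2@(1,0):P a3@(1,2):P a4@(0,3):R a5@(1,3):P a6@(0,2):R

..RR..
PPPP..
.R....
......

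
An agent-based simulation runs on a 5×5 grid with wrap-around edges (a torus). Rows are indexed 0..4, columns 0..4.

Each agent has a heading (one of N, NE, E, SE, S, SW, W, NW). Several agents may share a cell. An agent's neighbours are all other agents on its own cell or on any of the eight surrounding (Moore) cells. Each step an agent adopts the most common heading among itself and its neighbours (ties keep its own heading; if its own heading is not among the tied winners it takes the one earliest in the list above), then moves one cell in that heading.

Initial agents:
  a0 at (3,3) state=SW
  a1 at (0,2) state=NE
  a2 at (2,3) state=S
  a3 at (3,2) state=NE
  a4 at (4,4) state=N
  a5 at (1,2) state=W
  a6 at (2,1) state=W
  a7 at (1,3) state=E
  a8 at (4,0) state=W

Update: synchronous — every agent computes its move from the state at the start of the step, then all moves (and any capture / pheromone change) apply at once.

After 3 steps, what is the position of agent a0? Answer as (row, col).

(1, 0)

t=1: a0@(4,2):SW a1@(4,3):NE a2@(3,3):S a3@(2,3):NE a4@(3,4):N a5@(1,1):W a6@(2,0):W a7@(1,4):E a8@(4,4):W
t=2: a0@(0,1):SW a1@(3,4):NE a2@(2,4):NE a3@(1,4):NE a4@(2,0):NE a5@(1,0):W a6@(2,4):W a7@(1,0):E a8@(4,3):W
t=3: a0@(1,0):SW a1@(2,0):NE a2@(1,0):NE a3@(0,0):NE a4@(1,1):NE a5@(0,1):NE a6@(1,0):NE a7@(0,1):NE a8@(4,2):W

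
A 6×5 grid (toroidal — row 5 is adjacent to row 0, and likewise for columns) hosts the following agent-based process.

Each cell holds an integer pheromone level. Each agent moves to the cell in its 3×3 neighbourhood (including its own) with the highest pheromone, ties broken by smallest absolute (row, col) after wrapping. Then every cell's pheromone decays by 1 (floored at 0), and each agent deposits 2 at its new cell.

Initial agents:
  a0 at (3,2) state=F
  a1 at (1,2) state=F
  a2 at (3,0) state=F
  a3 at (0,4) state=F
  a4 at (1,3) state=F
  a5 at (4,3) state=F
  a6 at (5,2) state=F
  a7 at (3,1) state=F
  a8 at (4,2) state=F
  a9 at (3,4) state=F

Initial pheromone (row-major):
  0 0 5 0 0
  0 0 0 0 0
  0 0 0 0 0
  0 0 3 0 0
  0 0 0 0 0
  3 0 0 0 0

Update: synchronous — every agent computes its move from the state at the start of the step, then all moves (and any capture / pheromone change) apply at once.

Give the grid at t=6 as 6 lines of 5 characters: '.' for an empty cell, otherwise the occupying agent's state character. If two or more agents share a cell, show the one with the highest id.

t=1: a0@(3,2) a1@(0,2) a2@(2,0) a3@(5,0) a4@(0,2) a5@(3,2) a6@(0,2) a7@(3,2) a8@(3,2) a9@(2,0) | pheromone: 0 0 10 0 0 / 0 0 0 0 0 / 4 0 0 0 0 / 0 0 10 0 0 / 0 0 0 0 0 / 4 0 0 0 0
t=2: a0@(3,2) a1@(0,2) a2@(2,0) a3@(5,0) a4@(0,2) a5@(3,2) a6@(0,2) a7@(3,2) a8@(3,2) a9@(2,0) | pheromone: 0 0 15 0 0 / 0 0 0 0 0 / 7 0 0 0 0 / 0 0 17 0 0 / 0 0 0 0 0 / 5 0 0 0 0
t=3: a0@(3,2) a1@(0,2) a2@(2,0) a3@(5,0) a4@(0,2) a5@(3,2) a6@(0,2) a7@(3,2) a8@(3,2) a9@(2,0) | pheromone: 0 0 20 0 0 / 0 0 0 0 0 / 10 0 0 0 0 / 0 0 24 0 0 / 0 0 0 0 0 / 6 0 0 0 0
t=4: a0@(3,2) a1@(0,2) a2@(2,0) a3@(5,0) a4@(0,2) a5@(3,2) a6@(0,2) a7@(3,2) a8@(3,2) a9@(2,0) | pheromone: 0 0 25 0 0 / 0 0 0 0 0 / 13 0 0 0 0 / 0 0 31 0 0 / 0 0 0 0 0 / 7 0 0 0 0
t=5: a0@(3,2) a1@(0,2) a2@(2,0) a3@(5,0) a4@(0,2) a5@(3,2) a6@(0,2) a7@(3,2) a8@(3,2) a9@(2,0) | pheromone: 0 0 30 0 0 / 0 0 0 0 0 / 16 0 0 0 0 / 0 0 38 0 0 / 0 0 0 0 0 / 8 0 0 0 0
t=6: a0@(3,2) a1@(0,2) a2@(2,0) a3@(5,0) a4@(0,2) a5@(3,2) a6@(0,2) a7@(3,2) a8@(3,2) a9@(2,0) | pheromone: 0 0 35 0 0 / 0 0 0 0 0 / 19 0 0 0 0 / 0 0 45 0 0 / 0 0 0 0 0 / 9 0 0 0 0

..F..
.....
F....
..F..
.....
F....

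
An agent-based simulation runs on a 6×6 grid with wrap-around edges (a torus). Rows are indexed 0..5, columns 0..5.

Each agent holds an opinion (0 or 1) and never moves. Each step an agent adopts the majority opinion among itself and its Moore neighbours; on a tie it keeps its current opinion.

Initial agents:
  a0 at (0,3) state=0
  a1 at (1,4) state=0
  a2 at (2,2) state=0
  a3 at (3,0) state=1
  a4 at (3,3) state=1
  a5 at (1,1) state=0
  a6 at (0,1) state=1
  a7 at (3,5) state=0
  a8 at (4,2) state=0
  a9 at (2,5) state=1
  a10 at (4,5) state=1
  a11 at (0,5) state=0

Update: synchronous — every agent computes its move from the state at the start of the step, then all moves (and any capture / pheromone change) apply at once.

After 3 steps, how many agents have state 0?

7

t=1: a0@(0,3):0 a1@(1,4):0 a2@(2,2):0 a3@(3,0):1 a4@(3,3):0 a5@(1,1):0 a6@(0,1):1 a7@(3,5):1 a8@(4,2):0 a9@(2,5):1 a10@(4,5):1 a11@(0,5):0
t=2: (unchanged — steady state)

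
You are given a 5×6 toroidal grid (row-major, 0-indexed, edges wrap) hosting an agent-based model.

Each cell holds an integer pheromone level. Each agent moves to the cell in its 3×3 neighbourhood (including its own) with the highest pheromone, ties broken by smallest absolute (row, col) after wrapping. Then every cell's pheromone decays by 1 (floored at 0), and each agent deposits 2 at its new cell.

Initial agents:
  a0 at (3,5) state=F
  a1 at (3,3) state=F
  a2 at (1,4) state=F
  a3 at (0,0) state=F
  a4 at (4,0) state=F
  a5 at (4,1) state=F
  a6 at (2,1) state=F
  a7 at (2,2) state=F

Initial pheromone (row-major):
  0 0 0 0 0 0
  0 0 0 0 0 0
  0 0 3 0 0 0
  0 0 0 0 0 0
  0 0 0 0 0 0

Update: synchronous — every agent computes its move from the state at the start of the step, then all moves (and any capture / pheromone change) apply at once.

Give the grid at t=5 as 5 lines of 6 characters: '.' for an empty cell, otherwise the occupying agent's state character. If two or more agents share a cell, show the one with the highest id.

t=1: a0@(2,0) a1@(2,2) a2@(0,3) a3@(0,0) a4@(0,0) a5@(0,0) a6@(2,2) a7@(2,2) | pheromone: 6 0 0 2 0 0 / 0 0 0 0 0 0 / 2 0 8 0 0 0 / 0 0 0 0 0 0 / 0 0 0 0 0 0
t=2: a0@(2,0) a1@(2,2) a2@(0,3) a3@(0,0) a4@(0,0) a5@(0,0) a6@(2,2) a7@(2,2) | pheromone: 11 0 0 3 0 0 / 0 0 0 0 0 0 / 3 0 13 0 0 0 / 0 0 0 0 0 0 / 0 0 0 0 0 0
t=3: a0@(2,0) a1@(2,2) a2@(0,3) a3@(0,0) a4@(0,0) a5@(0,0) a6@(2,2) a7@(2,2) | pheromone: 16 0 0 4 0 0 / 0 0 0 0 0 0 / 4 0 18 0 0 0 / 0 0 0 0 0 0 / 0 0 0 0 0 0
t=4: a0@(2,0) a1@(2,2) a2@(0,3) a3@(0,0) a4@(0,0) a5@(0,0) a6@(2,2) a7@(2,2) | pheromone: 21 0 0 5 0 0 / 0 0 0 0 0 0 / 5 0 23 0 0 0 / 0 0 0 0 0 0 / 0 0 0 0 0 0
t=5: a0@(2,0) a1@(2,2) a2@(0,3) a3@(0,0) a4@(0,0) a5@(0,0) a6@(2,2) a7@(2,2) | pheromone: 26 0 0 6 0 0 / 0 0 0 0 0 0 / 6 0 28 0 0 0 / 0 0 0 0 0 0 / 0 0 0 0 0 0

F..F..
......
F.F...
......
......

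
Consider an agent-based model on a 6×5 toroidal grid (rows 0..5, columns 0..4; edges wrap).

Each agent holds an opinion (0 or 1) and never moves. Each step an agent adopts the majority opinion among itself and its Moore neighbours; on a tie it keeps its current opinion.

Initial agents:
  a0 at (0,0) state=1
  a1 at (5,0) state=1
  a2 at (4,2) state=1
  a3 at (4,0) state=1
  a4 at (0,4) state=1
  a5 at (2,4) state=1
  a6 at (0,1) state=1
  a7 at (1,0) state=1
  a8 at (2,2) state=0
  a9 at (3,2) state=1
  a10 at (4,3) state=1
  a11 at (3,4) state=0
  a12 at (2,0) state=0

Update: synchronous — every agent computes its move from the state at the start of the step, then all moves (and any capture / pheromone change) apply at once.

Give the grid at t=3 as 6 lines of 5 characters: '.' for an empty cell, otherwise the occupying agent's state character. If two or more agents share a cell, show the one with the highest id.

t=1: a0@(0,0):1 a1@(5,0):1 a2@(4,2):1 a3@(4,0):1 a4@(0,4):1 a5@(2,4):1 a6@(0,1):1 a7@(1,0):1 a8@(2,2):0 a9@(3,2):1 a10@(4,3):1 a11@(3,4):1 a12@(2,0):0
t=2: a0@(0,0):1 a1@(5,0):1 a2@(4,2):1 a3@(4,0):1 a4@(0,4):1 a5@(2,4):1 a6@(0,1):1 a7@(1,0):1 a8@(2,2):0 a9@(3,2):1 a10@(4,3):1 a11@(3,4):1 a12@(2,0):1
t=3: (unchanged — steady state)

11..1
1....
1.0.1
..1.1
1.11.
1....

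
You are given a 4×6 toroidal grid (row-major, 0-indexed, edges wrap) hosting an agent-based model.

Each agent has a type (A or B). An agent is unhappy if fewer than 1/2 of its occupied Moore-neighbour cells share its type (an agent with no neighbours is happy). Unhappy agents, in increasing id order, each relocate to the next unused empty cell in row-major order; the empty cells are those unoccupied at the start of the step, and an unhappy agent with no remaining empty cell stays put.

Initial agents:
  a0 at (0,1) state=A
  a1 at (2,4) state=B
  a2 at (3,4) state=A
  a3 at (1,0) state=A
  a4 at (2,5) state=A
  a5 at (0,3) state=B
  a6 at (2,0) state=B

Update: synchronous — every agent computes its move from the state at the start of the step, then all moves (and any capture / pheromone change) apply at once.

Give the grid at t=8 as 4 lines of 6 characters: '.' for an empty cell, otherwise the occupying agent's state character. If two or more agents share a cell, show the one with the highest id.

.AABBB
A.....
.....A
......

t=1: a0@(0,1):A a1@(0,0):B a2@(0,2):A a3@(1,0):A a4@(2,5):A a5@(0,4):B a6@(0,5):B
t=2: a0@(0,1):A a1@(0,3):B a2@(0,2):A a3@(1,0):A a4@(2,5):A a5@(0,4):B a6@(0,5):B
t=3: (unchanged — steady state)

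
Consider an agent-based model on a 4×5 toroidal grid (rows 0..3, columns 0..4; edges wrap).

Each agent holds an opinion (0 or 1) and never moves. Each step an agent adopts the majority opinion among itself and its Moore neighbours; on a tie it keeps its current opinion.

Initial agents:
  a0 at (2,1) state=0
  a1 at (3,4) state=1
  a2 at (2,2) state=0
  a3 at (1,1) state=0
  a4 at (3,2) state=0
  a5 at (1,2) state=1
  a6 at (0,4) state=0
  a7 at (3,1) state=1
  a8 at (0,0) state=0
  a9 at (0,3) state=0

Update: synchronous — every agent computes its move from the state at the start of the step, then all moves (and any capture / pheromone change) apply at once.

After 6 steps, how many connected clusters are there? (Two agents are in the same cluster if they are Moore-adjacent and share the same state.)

t=1: a0@(2,1):0 a1@(3,4):0 a2@(2,2):0 a3@(1,1):0 a4@(3,2):0 a5@(1,2):0 a6@(0,4):0 a7@(3,1):0 a8@(0,0):0 a9@(0,3):0
t=2: (unchanged — steady state)

1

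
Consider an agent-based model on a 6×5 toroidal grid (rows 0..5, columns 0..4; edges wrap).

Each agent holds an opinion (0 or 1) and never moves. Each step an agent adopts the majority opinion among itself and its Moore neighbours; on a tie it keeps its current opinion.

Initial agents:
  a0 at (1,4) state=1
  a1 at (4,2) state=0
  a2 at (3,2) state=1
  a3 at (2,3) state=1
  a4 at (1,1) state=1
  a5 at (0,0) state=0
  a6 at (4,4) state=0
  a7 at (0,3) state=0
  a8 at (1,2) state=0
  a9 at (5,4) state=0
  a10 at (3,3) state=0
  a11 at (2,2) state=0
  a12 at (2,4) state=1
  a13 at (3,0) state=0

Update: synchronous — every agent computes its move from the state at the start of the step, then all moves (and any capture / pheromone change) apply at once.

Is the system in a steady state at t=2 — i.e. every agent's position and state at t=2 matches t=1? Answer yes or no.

t=1: a0@(1,4):1 a1@(4,2):0 a2@(3,2):0 a3@(2,3):1 a4@(1,1):0 a5@(0,0):0 a6@(4,4):0 a7@(0,3):0 a8@(1,2):0 a9@(5,4):0 a10@(3,3):0 a11@(2,2):0 a12@(2,4):1 a13@(3,0):0
t=2: a0@(1,4):1 a1@(4,2):0 a2@(3,2):0 a3@(2,3):0 a4@(1,1):0 a5@(0,0):0 a6@(4,4):0 a7@(0,3):0 a8@(1,2):0 a9@(5,4):0 a10@(3,3):0 a11@(2,2):0 a12@(2,4):1 a13@(3,0):0

no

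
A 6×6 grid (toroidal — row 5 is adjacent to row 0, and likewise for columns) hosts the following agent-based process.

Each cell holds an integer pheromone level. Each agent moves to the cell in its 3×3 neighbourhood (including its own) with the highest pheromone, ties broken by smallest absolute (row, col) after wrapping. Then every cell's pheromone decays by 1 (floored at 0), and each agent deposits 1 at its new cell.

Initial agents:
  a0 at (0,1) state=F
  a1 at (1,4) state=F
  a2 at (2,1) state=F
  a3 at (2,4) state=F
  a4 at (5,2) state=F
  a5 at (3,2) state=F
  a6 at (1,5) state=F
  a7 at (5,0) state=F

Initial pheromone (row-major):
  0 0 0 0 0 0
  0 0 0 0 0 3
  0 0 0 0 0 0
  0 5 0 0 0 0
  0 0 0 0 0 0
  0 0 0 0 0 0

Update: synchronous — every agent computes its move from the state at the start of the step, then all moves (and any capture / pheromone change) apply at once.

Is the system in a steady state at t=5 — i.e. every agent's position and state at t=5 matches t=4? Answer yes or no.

yes

t=1: a0@(0,0) a1@(1,5) a2@(3,1) a3@(1,5) a4@(0,1) a5@(3,1) a6@(1,5) a7@(0,0) | pheromone: 2 1 0 0 0 0 / 0 0 0 0 0 5 / 0 0 0 0 0 0 / 0 6 0 0 0 0 / 0 0 0 0 0 0 / 0 0 0 0 0 0
t=2: a0@(1,5) a1@(1,5) a2@(3,1) a3@(1,5) a4@(0,0) a5@(3,1) a6@(1,5) a7@(1,5) | pheromone: 2 0 0 0 0 0 / 0 0 0 0 0 9 / 0 0 0 0 0 0 / 0 7 0 0 0 0 / 0 0 0 0 0 0 / 0 0 0 0 0 0
t=3: a0@(1,5) a1@(1,5) a2@(3,1) a3@(1,5) a4@(1,5) a5@(3,1) a6@(1,5) a7@(1,5) | pheromone: 1 0 0 0 0 0 / 0 0 0 0 0 14 / 0 0 0 0 0 0 / 0 8 0 0 0 0 / 0 0 0 0 0 0 / 0 0 0 0 0 0
t=4: a0@(1,5) a1@(1,5) a2@(3,1) a3@(1,5) a4@(1,5) a5@(3,1) a6@(1,5) a7@(1,5) | pheromone: 0 0 0 0 0 0 / 0 0 0 0 0 19 / 0 0 0 0 0 0 / 0 9 0 0 0 0 / 0 0 0 0 0 0 / 0 0 0 0 0 0
t=5: a0@(1,5) a1@(1,5) a2@(3,1) a3@(1,5) a4@(1,5) a5@(3,1) a6@(1,5) a7@(1,5) | pheromone: 0 0 0 0 0 0 / 0 0 0 0 0 24 / 0 0 0 0 0 0 / 0 10 0 0 0 0 / 0 0 0 0 0 0 / 0 0 0 0 0 0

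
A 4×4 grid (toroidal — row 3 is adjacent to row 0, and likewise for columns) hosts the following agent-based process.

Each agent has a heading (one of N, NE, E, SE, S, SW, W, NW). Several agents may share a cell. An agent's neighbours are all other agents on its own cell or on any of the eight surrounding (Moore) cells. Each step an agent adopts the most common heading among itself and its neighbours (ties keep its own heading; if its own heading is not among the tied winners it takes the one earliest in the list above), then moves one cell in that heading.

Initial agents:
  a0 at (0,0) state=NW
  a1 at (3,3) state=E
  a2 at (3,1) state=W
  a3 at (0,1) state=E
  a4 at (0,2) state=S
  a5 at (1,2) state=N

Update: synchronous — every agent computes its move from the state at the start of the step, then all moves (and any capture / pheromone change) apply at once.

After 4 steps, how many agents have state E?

6

t=1: a0@(0,1):E a1@(3,0):E a2@(3,0):W a3@(0,2):E a4@(0,3):E a5@(0,2):N
t=2: a0@(0,2):E a1@(3,1):E a2@(3,1):E a3@(0,3):E a4@(0,0):E a5@(0,3):E
t=3: a0@(0,3):E a1@(3,2):E a2@(3,2):E a3@(0,0):E a4@(0,1):E a5@(0,0):E
t=4: a0@(0,0):E a1@(3,3):E a2@(3,3):E a3@(0,1):E a4@(0,2):E a5@(0,1):E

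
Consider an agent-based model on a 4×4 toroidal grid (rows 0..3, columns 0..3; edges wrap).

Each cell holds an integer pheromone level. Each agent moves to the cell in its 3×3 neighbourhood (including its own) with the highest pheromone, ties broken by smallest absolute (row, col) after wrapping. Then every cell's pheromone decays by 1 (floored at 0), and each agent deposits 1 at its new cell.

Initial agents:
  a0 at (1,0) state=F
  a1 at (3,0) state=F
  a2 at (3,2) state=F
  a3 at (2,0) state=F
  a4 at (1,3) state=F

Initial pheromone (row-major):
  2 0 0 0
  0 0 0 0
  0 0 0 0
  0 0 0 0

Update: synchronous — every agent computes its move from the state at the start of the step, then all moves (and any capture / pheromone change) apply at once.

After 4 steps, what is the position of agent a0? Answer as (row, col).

(0, 0)

t=1: a0@(0,0) a1@(0,0) a2@(0,1) a3@(1,0) a4@(0,0) | pheromone: 4 1 0 0 / 1 0 0 0 / 0 0 0 0 / 0 0 0 0
t=2: a0@(0,0) a1@(0,0) a2@(0,0) a3@(0,0) a4@(0,0) | pheromone: 8 0 0 0 / 0 0 0 0 / 0 0 0 0 / 0 0 0 0
t=3: a0@(0,0) a1@(0,0) a2@(0,0) a3@(0,0) a4@(0,0) | pheromone: 12 0 0 0 / 0 0 0 0 / 0 0 0 0 / 0 0 0 0
t=4: a0@(0,0) a1@(0,0) a2@(0,0) a3@(0,0) a4@(0,0) | pheromone: 16 0 0 0 / 0 0 0 0 / 0 0 0 0 / 0 0 0 0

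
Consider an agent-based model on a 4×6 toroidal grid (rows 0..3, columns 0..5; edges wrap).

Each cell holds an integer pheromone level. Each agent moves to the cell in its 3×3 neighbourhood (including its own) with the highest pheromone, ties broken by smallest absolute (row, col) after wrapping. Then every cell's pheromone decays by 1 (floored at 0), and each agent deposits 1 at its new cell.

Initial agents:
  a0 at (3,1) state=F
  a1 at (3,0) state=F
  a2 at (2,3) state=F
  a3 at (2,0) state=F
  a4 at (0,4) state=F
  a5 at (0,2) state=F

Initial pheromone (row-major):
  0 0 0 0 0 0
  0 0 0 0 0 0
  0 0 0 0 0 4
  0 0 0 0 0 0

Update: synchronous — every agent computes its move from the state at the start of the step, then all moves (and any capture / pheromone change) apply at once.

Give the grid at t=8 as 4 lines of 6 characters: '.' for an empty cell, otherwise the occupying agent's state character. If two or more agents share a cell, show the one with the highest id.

t=1: a0@(0,0) a1@(2,5) a2@(1,2) a3@(2,5) a4@(0,3) a5@(0,1) | pheromone: 1 1 0 1 0 0 / 0 0 1 0 0 0 / 0 0 0 0 0 5 / 0 0 0 0 0 0
t=2: a0@(0,0) a1@(2,5) a2@(0,1) a3@(2,5) a4@(0,3) a5@(0,0) | pheromone: 2 1 0 1 0 0 / 0 0 0 0 0 0 / 0 0 0 0 0 6 / 0 0 0 0 0 0
t=3: a0@(0,0) a1@(2,5) a2@(0,0) a3@(2,5) a4@(0,3) a5@(0,0) | pheromone: 4 0 0 1 0 0 / 0 0 0 0 0 0 / 0 0 0 0 0 7 / 0 0 0 0 0 0
t=4: a0@(0,0) a1@(2,5) a2@(0,0) a3@(2,5) a4@(0,3) a5@(0,0) | pheromone: 6 0 0 1 0 0 / 0 0 0 0 0 0 / 0 0 0 0 0 8 / 0 0 0 0 0 0
t=5: a0@(0,0) a1@(2,5) a2@(0,0) a3@(2,5) a4@(0,3) a5@(0,0) | pheromone: 8 0 0 1 0 0 / 0 0 0 0 0 0 / 0 0 0 0 0 9 / 0 0 0 0 0 0
t=6: a0@(0,0) a1@(2,5) a2@(0,0) a3@(2,5) a4@(0,3) a5@(0,0) | pheromone: 10 0 0 1 0 0 / 0 0 0 0 0 0 / 0 0 0 0 0 10 / 0 0 0 0 0 0
t=7: a0@(0,0) a1@(2,5) a2@(0,0) a3@(2,5) a4@(0,3) a5@(0,0) | pheromone: 12 0 0 1 0 0 / 0 0 0 0 0 0 / 0 0 0 0 0 11 / 0 0 0 0 0 0
t=8: a0@(0,0) a1@(2,5) a2@(0,0) a3@(2,5) a4@(0,3) a5@(0,0) | pheromone: 14 0 0 1 0 0 / 0 0 0 0 0 0 / 0 0 0 0 0 12 / 0 0 0 0 0 0

F..F..
......
.....F
......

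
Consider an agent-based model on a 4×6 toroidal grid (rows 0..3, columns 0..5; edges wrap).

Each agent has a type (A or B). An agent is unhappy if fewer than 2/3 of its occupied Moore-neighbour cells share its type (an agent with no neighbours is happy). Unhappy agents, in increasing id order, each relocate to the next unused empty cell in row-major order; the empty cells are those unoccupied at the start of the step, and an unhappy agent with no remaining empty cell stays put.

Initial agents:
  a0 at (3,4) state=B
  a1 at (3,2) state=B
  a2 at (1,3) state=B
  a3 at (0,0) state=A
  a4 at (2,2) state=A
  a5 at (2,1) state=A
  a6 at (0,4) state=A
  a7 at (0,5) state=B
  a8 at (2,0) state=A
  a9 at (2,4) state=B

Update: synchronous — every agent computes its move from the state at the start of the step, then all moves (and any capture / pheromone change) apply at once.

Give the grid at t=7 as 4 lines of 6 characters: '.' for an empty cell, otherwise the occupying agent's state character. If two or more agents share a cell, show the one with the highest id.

t=1: a0@(3,4):B a1@(0,1):B a2@(0,2):B a3@(0,3):A a4@(1,0):A a5@(2,1):A a6@(1,1):A a7@(1,2):B a8@(2,0):A a9@(2,4):B
t=2: a0@(0,0):B a1@(0,4):B a2@(0,5):B a3@(1,3):A a4@(1,0):A a5@(2,1):A a6@(1,4):A a7@(1,5):B a8@(2,0):A a9@(2,4):B
t=3: a0@(0,0):B a1@(0,1):B a2@(0,2):B a3@(0,3):A a4@(1,1):A a5@(2,1):A a6@(1,2):A a7@(2,2):B a8@(2,0):A a9@(2,3):B
t=4: a0@(0,4):B a1@(0,5):B a2@(1,0):B a3@(1,3):A a4@(1,4):A a5@(2,1):A a6@(1,5):A a7@(2,4):B a8@(2,0):A a9@(2,5):B
t=5: a0@(0,0):B a1@(0,1):B a2@(0,2):B a3@(0,3):A a4@(1,1):A a5@(1,2):A a6@(2,2):A a7@(2,3):B a8@(3,0):A a9@(3,1):B
t=6: a0@(0,4):B a1@(0,5):B a2@(1,0):B a3@(1,3):A a4@(1,4):A a5@(1,5):A a6@(2,0):A a7@(2,1):B a8@(2,4):A a9@(2,5):B
t=7: a0@(0,0):B a1@(0,1):B a2@(0,2):B a3@(1,3):A a4@(0,3):A a5@(1,1):A a6@(1,2):A a7@(2,2):B a8@(2,4):A a9@(2,3):B

BBBA..
.AAA..
..BBA.
......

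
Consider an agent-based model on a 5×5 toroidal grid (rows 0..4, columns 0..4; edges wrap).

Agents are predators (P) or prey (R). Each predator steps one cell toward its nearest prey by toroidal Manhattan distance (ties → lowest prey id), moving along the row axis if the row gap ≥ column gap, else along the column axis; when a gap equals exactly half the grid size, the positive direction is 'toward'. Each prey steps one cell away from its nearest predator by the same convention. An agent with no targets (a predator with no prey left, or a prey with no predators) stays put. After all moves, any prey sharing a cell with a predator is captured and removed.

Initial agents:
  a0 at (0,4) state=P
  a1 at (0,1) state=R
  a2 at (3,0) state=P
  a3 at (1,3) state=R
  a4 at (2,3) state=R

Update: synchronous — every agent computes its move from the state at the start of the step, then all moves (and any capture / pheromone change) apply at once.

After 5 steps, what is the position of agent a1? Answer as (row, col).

(0, 1)

t=1: a0@(0,0):P a1@(0,2):R a2@(4,0):P a3@(2,3):R a4@(3,3):R
t=2: a0@(0,1):P a1@(0,3):R a2@(4,1):P a3@(3,3):R a4@(3,2):R
t=3: a0@(0,2):P a1@(0,4):R a2@(3,1):P a3@(3,4):R a4@(2,2):R
t=4: a0@(0,3):P a1@(0,0):R a2@(3,0):P a3@(3,3):R a4@(3,2):R
t=5: a0@(0,4):P a1@(0,1):R a2@(4,0):P a3@(2,3):R a4@(3,3):R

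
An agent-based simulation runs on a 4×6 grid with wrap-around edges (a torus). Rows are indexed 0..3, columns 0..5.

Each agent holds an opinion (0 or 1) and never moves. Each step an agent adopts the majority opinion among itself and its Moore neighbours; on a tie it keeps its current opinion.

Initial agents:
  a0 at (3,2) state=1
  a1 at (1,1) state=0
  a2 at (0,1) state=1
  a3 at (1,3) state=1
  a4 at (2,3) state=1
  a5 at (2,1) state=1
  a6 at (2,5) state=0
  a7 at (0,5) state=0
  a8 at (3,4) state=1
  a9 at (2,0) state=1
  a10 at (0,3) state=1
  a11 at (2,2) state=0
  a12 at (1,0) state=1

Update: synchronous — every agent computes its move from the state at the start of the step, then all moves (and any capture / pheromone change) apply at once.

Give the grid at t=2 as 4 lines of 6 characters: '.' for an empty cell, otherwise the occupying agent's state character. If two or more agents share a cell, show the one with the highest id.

.1.1.1
11.1..
1111.1
..1.1.

t=1: a0@(3,2):1 a1@(1,1):1 a2@(0,1):1 a3@(1,3):1 a4@(2,3):1 a5@(2,1):1 a6@(2,5):1 a7@(0,5):1 a8@(3,4):1 a9@(2,0):1 a10@(0,3):1 a11@(2,2):1 a12@(1,0):1
t=2: (unchanged — steady state)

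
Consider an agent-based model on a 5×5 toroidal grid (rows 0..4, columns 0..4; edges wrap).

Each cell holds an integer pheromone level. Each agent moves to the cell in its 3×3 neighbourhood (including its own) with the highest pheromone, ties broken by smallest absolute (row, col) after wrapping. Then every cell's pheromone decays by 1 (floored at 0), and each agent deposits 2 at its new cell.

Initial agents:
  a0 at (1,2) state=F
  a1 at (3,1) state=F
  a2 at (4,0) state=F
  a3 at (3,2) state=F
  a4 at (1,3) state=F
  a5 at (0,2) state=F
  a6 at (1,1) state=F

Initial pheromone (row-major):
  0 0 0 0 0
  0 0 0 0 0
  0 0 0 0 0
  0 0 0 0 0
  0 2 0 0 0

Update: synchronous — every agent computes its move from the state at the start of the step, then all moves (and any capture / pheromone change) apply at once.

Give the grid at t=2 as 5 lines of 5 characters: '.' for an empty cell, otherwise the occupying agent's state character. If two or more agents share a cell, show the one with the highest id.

t=1: a0@(0,1) a1@(4,1) a2@(4,1) a3@(4,1) a4@(0,2) a5@(4,1) a6@(0,0) | pheromone: 2 2 2 0 0 / 0 0 0 0 0 / 0 0 0 0 0 / 0 0 0 0 0 / 0 9 0 0 0
t=2: a0@(4,1) a1@(4,1) a2@(4,1) a3@(4,1) a4@(4,1) a5@(4,1) a6@(4,1) | pheromone: 1 1 1 0 0 / 0 0 0 0 0 / 0 0 0 0 0 / 0 0 0 0 0 / 0 22 0 0 0

.....
.....
.....
.....
.F...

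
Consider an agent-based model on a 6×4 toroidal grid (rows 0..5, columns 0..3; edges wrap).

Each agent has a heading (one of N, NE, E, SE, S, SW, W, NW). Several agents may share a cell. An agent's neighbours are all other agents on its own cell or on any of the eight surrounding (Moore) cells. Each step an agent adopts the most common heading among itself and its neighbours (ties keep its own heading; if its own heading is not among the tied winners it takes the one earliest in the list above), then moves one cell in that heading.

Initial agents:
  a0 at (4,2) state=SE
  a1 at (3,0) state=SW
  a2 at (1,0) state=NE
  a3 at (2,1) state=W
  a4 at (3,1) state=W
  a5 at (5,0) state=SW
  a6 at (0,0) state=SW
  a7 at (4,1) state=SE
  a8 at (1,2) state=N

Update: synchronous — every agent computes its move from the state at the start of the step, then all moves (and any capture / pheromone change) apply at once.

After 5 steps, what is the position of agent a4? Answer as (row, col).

(3, 0)

t=1: a0@(5,3):SE a1@(3,3):W a2@(0,1):NE a3@(2,0):W a4@(3,0):W a5@(0,3):SW a6@(1,3):SW a7@(5,2):SE a8@(0,2):N
t=2: a0@(0,0):SE a1@(3,2):W a2@(5,2):NE a3@(2,3):W a4@(3,3):W a5@(1,2):SW a6@(2,2):SW a7@(0,3):SE a8@(1,3):SE
t=3: a0@(1,1):SE a1@(3,1):W a2@(4,3):NE a3@(2,2):W a4@(3,2):W a5@(2,1):SW a6@(2,1):W a7@(1,0):SE a8@(2,0):SE
t=4: a0@(2,2):SE a1@(3,0):W a2@(3,0):NE a3@(2,1):W a4@(3,1):W a5@(2,0):W a6@(2,0):W a7@(2,1):SE a8@(3,1):SE
t=5: a0@(3,3):SE a1@(3,3):W a2@(3,3):W a3@(2,0):W a4@(3,0):W a5@(2,3):W a6@(2,3):W a7@(2,0):W a8@(3,0):W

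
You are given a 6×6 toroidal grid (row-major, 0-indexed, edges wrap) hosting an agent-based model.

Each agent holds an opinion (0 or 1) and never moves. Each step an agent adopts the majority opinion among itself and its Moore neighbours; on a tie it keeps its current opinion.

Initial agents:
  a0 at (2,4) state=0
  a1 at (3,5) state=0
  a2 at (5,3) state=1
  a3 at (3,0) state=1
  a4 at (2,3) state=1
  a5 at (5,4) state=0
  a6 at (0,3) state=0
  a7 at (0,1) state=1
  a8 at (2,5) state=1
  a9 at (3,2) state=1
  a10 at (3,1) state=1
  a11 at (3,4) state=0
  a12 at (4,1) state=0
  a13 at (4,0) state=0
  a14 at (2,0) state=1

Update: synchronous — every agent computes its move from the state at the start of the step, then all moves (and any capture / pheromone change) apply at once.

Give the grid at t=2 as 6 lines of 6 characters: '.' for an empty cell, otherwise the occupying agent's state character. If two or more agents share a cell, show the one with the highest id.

.1.0..
......
1..101
111.00
11....
...00.

t=1: a0@(2,4):0 a1@(3,5):0 a2@(5,3):0 a3@(3,0):1 a4@(2,3):1 a5@(5,4):0 a6@(0,3):0 a7@(0,1):1 a8@(2,5):1 a9@(3,2):1 a10@(3,1):1 a11@(3,4):0 a12@(4,1):1 a13@(4,0):0 a14@(2,0):1
t=2: a0@(2,4):0 a1@(3,5):0 a2@(5,3):0 a3@(3,0):1 a4@(2,3):1 a5@(5,4):0 a6@(0,3):0 a7@(0,1):1 a8@(2,5):1 a9@(3,2):1 a10@(3,1):1 a11@(3,4):0 a12@(4,1):1 a13@(4,0):1 a14@(2,0):1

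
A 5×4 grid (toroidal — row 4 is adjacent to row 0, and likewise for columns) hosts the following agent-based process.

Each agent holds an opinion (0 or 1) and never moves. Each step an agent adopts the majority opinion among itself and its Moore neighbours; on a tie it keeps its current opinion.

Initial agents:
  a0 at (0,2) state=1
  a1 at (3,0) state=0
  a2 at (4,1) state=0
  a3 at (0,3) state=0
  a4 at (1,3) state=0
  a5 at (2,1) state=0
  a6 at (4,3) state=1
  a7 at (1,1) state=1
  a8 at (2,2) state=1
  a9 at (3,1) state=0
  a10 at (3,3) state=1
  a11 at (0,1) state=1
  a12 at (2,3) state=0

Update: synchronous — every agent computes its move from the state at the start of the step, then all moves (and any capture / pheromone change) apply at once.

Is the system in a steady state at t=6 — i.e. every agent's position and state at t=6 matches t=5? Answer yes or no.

t=1: a0@(0,2):1 a1@(3,0):0 a2@(4,1):0 a3@(0,3):0 a4@(1,3):0 a5@(2,1):0 a6@(4,3):1 a7@(1,1):1 a8@(2,2):0 a9@(3,1):0 a10@(3,3):1 a11@(0,1):1 a12@(2,3):0
t=2: a0@(0,2):1 a1@(3,0):0 a2@(4,1):0 a3@(0,3):0 a4@(1,3):0 a5@(2,1):0 a6@(4,3):1 a7@(1,1):1 a8@(2,2):0 a9@(3,1):0 a10@(3,3):0 a11@(0,1):1 a12@(2,3):0
t=3: a0@(0,2):1 a1@(3,0):0 a2@(4,1):0 a3@(0,3):0 a4@(1,3):0 a5@(2,1):0 a6@(4,3):0 a7@(1,1):1 a8@(2,2):0 a9@(3,1):0 a10@(3,3):0 a11@(0,1):1 a12@(2,3):0
t=4: a0@(0,2):0 a1@(3,0):0 a2@(4,1):0 a3@(0,3):0 a4@(1,3):0 a5@(2,1):0 a6@(4,3):0 a7@(1,1):1 a8@(2,2):0 a9@(3,1):0 a10@(3,3):0 a11@(0,1):1 a12@(2,3):0
t=5: a0@(0,2):0 a1@(3,0):0 a2@(4,1):0 a3@(0,3):0 a4@(1,3):0 a5@(2,1):0 a6@(4,3):0 a7@(1,1):0 a8@(2,2):0 a9@(3,1):0 a10@(3,3):0 a11@(0,1):1 a12@(2,3):0
t=6: a0@(0,2):0 a1@(3,0):0 a2@(4,1):0 a3@(0,3):0 a4@(1,3):0 a5@(2,1):0 a6@(4,3):0 a7@(1,1):0 a8@(2,2):0 a9@(3,1):0 a10@(3,3):0 a11@(0,1):0 a12@(2,3):0

no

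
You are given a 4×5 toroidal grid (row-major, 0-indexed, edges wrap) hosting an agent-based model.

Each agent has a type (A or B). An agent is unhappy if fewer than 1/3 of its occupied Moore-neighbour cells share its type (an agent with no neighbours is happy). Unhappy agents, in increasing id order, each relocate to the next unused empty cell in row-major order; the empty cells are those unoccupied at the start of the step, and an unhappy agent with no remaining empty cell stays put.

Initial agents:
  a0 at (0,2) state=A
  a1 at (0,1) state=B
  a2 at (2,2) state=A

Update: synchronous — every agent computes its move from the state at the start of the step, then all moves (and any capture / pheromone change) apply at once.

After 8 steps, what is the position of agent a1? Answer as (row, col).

(0, 3)

t=1: a0@(0,0):A a1@(0,3):B a2@(2,2):A
t=2: (unchanged — steady state)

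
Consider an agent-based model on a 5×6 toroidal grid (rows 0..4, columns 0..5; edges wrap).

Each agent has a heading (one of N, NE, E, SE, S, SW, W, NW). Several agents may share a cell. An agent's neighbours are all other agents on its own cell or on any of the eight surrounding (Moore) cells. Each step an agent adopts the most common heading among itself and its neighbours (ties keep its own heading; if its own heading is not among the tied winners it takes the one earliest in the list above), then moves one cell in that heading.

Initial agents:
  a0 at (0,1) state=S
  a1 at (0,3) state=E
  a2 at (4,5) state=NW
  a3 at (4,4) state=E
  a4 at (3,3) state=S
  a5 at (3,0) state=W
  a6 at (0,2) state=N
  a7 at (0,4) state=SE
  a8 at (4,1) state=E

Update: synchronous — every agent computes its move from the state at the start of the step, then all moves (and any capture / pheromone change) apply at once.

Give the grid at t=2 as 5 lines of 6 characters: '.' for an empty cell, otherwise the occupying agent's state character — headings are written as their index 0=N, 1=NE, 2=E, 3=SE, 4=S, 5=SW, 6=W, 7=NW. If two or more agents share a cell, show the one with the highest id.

t=1: a0@(1,1):S a1@(0,4):E a2@(3,4):NW a3@(4,5):E a4@(4,3):S a5@(3,5):W a6@(0,3):E a7@(0,5):E a8@(4,2):E
t=2: a0@(2,1):S a1@(0,5):E a2@(2,3):NW a3@(4,0):E a4@(4,4):E a5@(3,4):W a6@(0,4):E a7@(0,0):E a8@(4,3):E

2...22
......
.4.7..
....6.
2..22.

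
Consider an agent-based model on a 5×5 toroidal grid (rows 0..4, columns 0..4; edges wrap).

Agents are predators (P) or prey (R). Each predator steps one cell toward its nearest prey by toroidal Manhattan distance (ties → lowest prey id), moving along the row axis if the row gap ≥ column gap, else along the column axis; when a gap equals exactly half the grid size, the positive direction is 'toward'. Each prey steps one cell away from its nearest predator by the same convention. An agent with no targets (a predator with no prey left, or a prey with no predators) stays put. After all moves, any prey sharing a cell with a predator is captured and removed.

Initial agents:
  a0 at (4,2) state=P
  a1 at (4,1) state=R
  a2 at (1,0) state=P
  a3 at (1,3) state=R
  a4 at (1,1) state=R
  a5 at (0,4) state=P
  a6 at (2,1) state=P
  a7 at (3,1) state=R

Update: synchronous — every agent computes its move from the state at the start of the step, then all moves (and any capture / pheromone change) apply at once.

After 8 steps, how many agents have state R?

0

t=1: a0@(4,1):P a1@(4,0):R a2@(1,1):P a3@(1,2):R a4@(1,2):R a5@(1,4):P a6@(1,1):P
t=2: a0@(4,0):P a1@(4,4):R a2@(1,2):P a5@(1,3):P a6@(1,2):P
t=3: a0@(4,4):P a1@(4,3):R a2@(0,2):P a5@(0,3):P a6@(0,2):P
t=4: a0@(4,3):P a2@(4,2):P a5@(4,3):P a6@(4,2):P
t=5: (unchanged — steady state)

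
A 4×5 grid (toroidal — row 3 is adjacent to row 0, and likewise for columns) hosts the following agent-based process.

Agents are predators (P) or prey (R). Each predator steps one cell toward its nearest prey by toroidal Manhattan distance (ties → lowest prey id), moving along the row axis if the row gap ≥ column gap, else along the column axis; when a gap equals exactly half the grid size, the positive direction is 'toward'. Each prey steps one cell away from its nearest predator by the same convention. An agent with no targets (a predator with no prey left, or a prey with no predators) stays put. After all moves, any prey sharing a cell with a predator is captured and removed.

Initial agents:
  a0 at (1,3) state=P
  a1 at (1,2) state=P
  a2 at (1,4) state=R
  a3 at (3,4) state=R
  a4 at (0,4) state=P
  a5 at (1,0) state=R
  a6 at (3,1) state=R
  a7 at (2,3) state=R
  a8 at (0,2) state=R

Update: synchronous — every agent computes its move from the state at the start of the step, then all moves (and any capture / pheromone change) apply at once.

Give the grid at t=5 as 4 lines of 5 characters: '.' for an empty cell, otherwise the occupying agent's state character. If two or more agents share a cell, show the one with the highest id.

.....
R..PR
....R
.....

t=1: a0@(1,4):P a1@(0,2):P a2@(1,0):R a3@(2,4):R a4@(1,4):P a5@(1,1):R a6@(2,1):R a7@(3,3):R a8@(3,2):R
t=2: a0@(1,0):P a1@(3,2):P a2@(1,1):R a3@(3,4):R a4@(1,0):P a5@(1,2):R a6@(2,2):R a7@(2,3):R a8@(2,2):R
t=3: a0@(1,1):P a1@(2,2):P a2@(1,2):R a3@(3,0):R a4@(1,1):P a5@(1,3):R a6@(1,2):R a7@(1,3):R a8@(1,2):R
t=4: a0@(1,2):P a1@(1,2):P a2@(1,3):R a3@(2,0):R a4@(1,2):P a5@(1,4):R a6@(1,3):R a7@(1,4):R a8@(1,3):R
t=5: a0@(1,3):P a1@(1,3):P a2@(1,4):R a3@(2,4):R a4@(1,3):P a5@(1,0):R a6@(1,4):R a7@(1,0):R a8@(1,4):R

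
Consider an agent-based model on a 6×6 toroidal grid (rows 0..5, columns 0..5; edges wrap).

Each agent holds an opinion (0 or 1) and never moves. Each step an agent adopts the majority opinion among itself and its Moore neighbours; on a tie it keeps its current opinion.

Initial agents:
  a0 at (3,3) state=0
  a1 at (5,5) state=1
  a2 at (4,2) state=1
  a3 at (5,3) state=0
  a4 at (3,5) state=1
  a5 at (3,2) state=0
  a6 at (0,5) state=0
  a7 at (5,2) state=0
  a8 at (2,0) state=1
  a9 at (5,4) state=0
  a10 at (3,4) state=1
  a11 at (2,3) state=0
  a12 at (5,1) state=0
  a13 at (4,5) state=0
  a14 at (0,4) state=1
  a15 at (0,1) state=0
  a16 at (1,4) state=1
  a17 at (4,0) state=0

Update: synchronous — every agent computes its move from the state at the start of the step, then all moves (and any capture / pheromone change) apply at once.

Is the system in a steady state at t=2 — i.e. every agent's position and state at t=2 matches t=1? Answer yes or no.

t=1: a0@(3,3):0 a1@(5,5):0 a2@(4,2):0 a3@(5,3):0 a4@(3,5):1 a5@(3,2):0 a6@(0,5):1 a7@(5,2):0 a8@(2,0):1 a9@(5,4):0 a10@(3,4):0 a11@(2,3):0 a12@(5,1):0 a13@(4,5):0 a14@(0,4):1 a15@(0,1):0 a16@(1,4):1 a17@(4,0):0
t=2: a0@(3,3):0 a1@(5,5):0 a2@(4,2):0 a3@(5,3):0 a4@(3,5):0 a5@(3,2):0 a6@(0,5):1 a7@(5,2):0 a8@(2,0):1 a9@(5,4):0 a10@(3,4):0 a11@(2,3):0 a12@(5,1):0 a13@(4,5):0 a14@(0,4):1 a15@(0,1):0 a16@(1,4):1 a17@(4,0):0

no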